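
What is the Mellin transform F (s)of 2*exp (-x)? 2*gamma (s)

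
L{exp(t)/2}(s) 1/(2*(s - 1))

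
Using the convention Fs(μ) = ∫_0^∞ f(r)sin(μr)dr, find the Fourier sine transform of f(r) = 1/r pi/2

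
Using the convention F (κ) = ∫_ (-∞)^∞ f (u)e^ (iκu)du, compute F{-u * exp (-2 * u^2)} -sqrt (2) * I * sqrt (pi) * κ * exp (-κ^2/8)/8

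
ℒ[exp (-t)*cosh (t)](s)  (s+1)/ (s*(s+2))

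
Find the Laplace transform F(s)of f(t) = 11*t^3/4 33/(2*s^4)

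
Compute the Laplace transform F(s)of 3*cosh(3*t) 3*s/(s^2-9)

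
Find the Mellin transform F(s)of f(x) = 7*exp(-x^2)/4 7*gamma(s/2)/8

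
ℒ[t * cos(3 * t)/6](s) (s^2 - 9)/(6 * (s^2 + 9)^2)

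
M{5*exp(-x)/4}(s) 5*gamma(s)/4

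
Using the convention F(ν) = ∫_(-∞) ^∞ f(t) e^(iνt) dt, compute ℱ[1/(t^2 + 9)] pi * exp(-3 * Abs(ν) ) /3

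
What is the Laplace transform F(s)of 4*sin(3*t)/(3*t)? 4*atan(3/s)/3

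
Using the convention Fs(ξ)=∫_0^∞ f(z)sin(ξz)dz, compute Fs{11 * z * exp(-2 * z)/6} 22 * ξ/(3 * (ξ^2 + 4)^2)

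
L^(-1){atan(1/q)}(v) sin(v)/v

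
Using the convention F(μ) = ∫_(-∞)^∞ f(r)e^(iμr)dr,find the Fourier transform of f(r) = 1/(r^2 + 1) pi * exp(-Abs(μ))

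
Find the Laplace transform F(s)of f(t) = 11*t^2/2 11/s^3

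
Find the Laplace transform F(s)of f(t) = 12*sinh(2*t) 24/(s^2 - 4)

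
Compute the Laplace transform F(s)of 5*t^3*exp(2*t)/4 15/(2*(s - 2)^4)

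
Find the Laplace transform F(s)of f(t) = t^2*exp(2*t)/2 (s - 2)^(-3)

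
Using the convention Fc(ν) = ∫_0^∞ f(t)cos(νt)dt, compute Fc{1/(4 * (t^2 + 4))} pi * exp(-2 * ν)/16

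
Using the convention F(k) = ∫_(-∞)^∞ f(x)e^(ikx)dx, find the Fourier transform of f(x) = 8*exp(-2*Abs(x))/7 32/(7*(k^2 + 4))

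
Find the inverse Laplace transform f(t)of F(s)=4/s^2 4*t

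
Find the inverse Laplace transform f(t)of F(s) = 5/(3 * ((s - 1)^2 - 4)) 5 * exp(t) * sinh(2 * t)/6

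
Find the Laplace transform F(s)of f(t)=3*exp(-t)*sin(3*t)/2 9/(2*((s+1)^2+9))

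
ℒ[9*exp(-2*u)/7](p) 9/(7*(p+2))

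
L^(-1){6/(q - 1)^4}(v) v^3*exp(v)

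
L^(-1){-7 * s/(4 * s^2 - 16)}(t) -7 * cosh(2 * t)/4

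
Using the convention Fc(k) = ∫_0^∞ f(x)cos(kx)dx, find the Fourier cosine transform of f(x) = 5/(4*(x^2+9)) 5*pi*exp(-3*k)/24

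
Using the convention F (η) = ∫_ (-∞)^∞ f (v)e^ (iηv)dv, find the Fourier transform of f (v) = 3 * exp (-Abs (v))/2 3/ (η^2 + 1)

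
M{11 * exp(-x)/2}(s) 11 * gamma(s)/2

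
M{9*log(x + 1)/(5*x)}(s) -9*pi*csc(pi*s)/(5*s - 5)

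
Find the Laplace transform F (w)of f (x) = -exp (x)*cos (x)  (1 - w)/ ( (w - 1)^2 + 1)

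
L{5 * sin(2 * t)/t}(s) 5 * atan(2/s)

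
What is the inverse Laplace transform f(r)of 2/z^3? r^2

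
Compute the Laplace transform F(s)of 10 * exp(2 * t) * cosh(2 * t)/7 10 * (s - 2)/(7 * s * (s - 4))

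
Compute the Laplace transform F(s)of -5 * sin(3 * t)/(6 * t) -5 * atan(3/s)/6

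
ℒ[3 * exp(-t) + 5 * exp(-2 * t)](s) 5/(s + 2) + 3/(s + 1)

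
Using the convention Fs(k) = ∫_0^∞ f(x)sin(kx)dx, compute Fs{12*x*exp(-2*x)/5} 48*k/(5*(k^2 + 4)^2)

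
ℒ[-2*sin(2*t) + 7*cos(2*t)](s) 7*s/(s^2 + 4) - 4/(s^2 + 4)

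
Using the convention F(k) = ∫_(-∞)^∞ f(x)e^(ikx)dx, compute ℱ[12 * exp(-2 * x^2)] 6 * sqrt(2) * sqrt(pi) * exp(-k^2/8)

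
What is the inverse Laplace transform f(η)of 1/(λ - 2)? exp(2 * η)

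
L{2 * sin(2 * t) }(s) 4/(s^2 + 4) 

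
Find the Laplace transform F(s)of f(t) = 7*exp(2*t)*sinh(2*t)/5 14/(5*s*(s - 4))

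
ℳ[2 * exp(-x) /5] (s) 2 * gamma(s) /5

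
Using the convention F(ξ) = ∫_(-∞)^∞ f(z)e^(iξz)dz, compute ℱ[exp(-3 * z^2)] sqrt(3) * sqrt(pi) * exp(-ξ^2/12)/3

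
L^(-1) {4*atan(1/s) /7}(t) 4*sin(t) /(7*t) 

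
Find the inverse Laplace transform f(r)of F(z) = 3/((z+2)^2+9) exp(-2 * r) * sin(3 * r)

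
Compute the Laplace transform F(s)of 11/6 11/(6 * s)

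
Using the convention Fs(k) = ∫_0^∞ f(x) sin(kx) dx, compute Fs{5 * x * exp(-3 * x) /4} 15 * k/(2 * (k^2+9) ^2) 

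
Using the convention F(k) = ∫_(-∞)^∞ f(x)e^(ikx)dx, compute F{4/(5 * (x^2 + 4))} 2 * pi * exp(-2 * Abs(k))/5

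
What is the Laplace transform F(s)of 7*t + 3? 7/s^2 + 3/s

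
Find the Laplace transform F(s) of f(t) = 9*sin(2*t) 18/(s^2 + 4) 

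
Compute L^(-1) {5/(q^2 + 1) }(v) 5 * sin(v) 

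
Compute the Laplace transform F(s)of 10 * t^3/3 20/s^4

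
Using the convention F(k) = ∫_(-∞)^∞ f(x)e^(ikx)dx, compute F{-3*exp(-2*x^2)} -3*sqrt(2)*sqrt(pi)*exp(-k^2/8)/2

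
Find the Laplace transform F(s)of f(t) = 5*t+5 5/s^2+5/s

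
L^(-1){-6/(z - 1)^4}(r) -r^3*exp(r)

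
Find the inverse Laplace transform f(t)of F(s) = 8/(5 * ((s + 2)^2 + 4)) 4 * exp(-2 * t) * sin(2 * t)/5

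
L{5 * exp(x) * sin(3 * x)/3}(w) 5/((w - 1)^2 + 9)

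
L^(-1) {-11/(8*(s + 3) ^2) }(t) -11*t*exp(-3*t) /8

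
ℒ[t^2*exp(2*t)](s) 2/(s - 2)^3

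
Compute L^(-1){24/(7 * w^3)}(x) 12 * x^2/7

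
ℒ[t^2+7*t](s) 7/s^2+2/s^3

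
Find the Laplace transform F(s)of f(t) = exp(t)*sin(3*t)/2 3/(2*((s - 1)^2 + 9))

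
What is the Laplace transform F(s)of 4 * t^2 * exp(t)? 8/(s - 1)^3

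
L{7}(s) 7/s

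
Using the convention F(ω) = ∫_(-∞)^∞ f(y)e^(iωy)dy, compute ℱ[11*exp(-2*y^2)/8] 11*sqrt(2)*sqrt(pi)*exp(-ω^2/8)/16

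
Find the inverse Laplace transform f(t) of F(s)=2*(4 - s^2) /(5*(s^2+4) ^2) -2*t*cos(2*t) /5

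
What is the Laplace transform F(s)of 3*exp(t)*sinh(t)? 3/(s*(s - 2))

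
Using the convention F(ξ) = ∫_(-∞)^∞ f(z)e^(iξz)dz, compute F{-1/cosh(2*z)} -pi/(2*cosh(pi*ξ/4))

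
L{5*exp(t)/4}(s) 5/(4*(s - 1))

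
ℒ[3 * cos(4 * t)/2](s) 3 * s/(2 * (s^2 + 16))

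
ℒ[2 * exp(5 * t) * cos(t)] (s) 2 * (s - 5)/((s - 5)^2 + 1)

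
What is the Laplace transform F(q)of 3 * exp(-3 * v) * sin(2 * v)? 6/((q + 3)^2 + 4)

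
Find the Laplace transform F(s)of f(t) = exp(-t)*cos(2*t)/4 (s + 1)/(4*((s + 1)^2 + 4))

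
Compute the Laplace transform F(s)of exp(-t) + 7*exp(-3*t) 7/(s + 3) + 1/(s + 1)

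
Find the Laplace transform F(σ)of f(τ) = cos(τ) σ/(σ^2 + 1)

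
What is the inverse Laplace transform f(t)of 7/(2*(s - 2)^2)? 7*t*exp(2*t)/2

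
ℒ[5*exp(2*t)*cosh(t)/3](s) 5*(s - 2)/(3*((s - 2)^2-1))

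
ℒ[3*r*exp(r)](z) 3/(z - 1)^2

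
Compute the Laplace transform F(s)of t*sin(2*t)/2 2*s/(s^2 + 4)^2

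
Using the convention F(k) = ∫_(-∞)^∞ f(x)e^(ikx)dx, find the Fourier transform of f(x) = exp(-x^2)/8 sqrt(pi)*exp(-k^2/4)/8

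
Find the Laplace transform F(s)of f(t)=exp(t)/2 1/(2*(s - 1))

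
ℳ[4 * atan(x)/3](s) -2 * pi * sec(pi * s/2)/(3 * s)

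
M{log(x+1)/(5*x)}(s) -pi*csc(pi*s)/(5*s - 5)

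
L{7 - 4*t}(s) 7/s - 4/s^2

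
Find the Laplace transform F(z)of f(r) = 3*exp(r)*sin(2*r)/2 3/((z - 1)^2 + 4)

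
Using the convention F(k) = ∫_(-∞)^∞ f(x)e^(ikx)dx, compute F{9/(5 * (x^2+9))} 3 * pi * exp(-3 * Abs(k))/5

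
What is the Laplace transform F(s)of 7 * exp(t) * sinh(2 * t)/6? 7/(3 * ((s - 1)^2 - 4))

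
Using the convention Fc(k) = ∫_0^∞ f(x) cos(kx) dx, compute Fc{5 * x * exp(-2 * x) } 5 * (4 - k^2) /(k^2 + 4) ^2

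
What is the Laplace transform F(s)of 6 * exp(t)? 6/(s - 1)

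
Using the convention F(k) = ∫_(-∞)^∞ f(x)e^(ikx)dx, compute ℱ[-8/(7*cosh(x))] -8*pi/(7*cosh(pi*k/2))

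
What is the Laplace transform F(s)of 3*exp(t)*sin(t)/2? 3/(2*((s - 1)^2 + 1))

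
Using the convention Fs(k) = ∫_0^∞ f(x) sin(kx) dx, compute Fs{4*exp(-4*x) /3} 4*k/(3*(k^2 + 16) ) 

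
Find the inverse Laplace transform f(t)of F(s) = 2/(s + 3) 2 * exp(-3 * t)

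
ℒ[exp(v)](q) 1/(q - 1)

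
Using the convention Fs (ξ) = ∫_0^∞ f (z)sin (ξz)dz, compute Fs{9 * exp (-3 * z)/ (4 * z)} 9 * atan (ξ/3)/4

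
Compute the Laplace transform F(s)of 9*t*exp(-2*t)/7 9/(7*(s + 2)^2)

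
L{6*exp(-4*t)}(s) 6/(s + 4)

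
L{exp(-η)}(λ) 1/(λ + 1)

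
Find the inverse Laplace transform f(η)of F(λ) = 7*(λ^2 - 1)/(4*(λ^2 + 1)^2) 7*η*cos(η)/4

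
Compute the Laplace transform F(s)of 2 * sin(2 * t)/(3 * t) 2 * atan(2/s)/3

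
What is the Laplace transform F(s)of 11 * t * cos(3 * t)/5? 11 * (s^2-9)/(5 * (s^2 + 9)^2)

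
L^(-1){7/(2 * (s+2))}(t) 7 * exp(-2 * t)/2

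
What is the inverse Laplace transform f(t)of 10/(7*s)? 10/7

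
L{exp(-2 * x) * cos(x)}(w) (w+2)/((w+2)^2+1)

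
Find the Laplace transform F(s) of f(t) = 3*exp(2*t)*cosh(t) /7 3*(s - 2) /(7*((s - 2) ^2 - 1) ) 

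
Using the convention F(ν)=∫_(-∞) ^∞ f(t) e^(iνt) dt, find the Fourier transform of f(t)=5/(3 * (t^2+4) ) 5 * pi * exp(-2 * Abs(ν) ) /6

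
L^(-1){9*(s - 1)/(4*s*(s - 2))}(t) 9*exp(t)*cosh(t)/4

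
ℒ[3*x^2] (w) 6/w^3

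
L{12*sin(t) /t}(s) 12*atan(1/s) 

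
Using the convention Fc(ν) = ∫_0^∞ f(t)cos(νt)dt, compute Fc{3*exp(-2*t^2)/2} 3*sqrt(2)*sqrt(pi)*exp(-ν^2/8)/8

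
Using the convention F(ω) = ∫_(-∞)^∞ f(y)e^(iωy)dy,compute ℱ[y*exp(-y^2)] I*sqrt(pi)*ω*exp(-ω^2/4)/2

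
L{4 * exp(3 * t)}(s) 4/(s - 3)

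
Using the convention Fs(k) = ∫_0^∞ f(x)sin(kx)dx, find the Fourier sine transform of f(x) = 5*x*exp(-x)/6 5*k/(3*(k^2 + 1)^2)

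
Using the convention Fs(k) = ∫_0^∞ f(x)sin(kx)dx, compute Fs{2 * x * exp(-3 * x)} 12 * k/(k^2 + 9)^2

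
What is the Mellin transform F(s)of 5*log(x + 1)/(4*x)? -5*pi*csc(pi*s)/(4*s - 4)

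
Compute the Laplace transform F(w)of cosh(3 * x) w/(w^2 - 9)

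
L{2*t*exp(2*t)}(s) 2/(s - 2)^2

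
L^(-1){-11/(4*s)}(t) -11/4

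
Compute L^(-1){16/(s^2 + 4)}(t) 8 * sin(2 * t)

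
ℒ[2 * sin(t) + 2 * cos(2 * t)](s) 2 * s/(s^2 + 4) + 2/(s^2 + 1)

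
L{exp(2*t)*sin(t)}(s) 1/((s - 2)^2+1)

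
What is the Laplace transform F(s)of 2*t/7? 2/(7*s^2)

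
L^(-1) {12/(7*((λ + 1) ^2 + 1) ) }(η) 12*exp(-η)*sin(η) /7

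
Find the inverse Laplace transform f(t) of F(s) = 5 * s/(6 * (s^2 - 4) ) 5 * cosh(2 * t) /6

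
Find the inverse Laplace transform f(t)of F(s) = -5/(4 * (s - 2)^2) -5 * t * exp(2 * t)/4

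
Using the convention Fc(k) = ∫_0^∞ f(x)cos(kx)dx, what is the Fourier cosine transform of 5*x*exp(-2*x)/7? 5*(4 - k^2)/(7*(k^2+4)^2)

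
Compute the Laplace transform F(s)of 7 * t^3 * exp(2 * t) 42/(s - 2)^4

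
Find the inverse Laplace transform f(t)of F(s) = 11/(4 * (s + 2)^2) 11 * t * exp(-2 * t)/4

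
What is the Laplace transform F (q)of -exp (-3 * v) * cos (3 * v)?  (-q - 3)/ ( (q + 3)^2 + 9)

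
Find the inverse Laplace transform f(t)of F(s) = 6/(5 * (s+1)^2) 6 * t * exp(-t)/5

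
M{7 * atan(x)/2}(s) -7 * pi * sec(pi * s/2)/(4 * s)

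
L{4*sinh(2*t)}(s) 8/(s^2 - 4)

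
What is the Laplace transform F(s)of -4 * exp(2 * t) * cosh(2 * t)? 4 * (2 - s)/(s * (s - 4))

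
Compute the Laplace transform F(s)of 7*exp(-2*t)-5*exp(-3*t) 7/(s + 2)-5/(s + 3)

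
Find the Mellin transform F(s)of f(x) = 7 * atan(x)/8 -7 * pi * sec(pi * s/2)/(16 * s)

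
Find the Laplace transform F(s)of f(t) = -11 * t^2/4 -11/(2 * s^3)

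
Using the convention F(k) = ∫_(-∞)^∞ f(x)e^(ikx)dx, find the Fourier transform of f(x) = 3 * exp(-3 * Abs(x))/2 9/(k^2 + 9)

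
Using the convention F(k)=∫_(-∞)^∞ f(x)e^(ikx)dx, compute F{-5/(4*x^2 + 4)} -5*pi*exp(-Abs(k))/4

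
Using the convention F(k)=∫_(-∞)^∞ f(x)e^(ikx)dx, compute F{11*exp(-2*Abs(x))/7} 44/(7*(k^2+4))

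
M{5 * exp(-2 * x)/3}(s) 5 * gamma(s)/(3 * 2^s)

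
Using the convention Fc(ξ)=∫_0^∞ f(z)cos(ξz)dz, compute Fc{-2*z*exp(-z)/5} 2*(ξ^2-1)/(5*(ξ^2 + 1)^2)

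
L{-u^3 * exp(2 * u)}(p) -6/(p - 2)^4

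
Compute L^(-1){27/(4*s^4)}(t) 9*t^3/8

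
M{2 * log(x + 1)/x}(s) -2 * pi * csc(pi * s)/(s - 1)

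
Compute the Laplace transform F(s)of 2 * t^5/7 240/(7 * s^6)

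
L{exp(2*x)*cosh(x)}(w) (w - 2)/((w - 2)^2 - 1)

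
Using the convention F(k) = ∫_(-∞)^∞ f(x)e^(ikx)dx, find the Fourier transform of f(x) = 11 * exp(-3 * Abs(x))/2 33/(k^2 + 9)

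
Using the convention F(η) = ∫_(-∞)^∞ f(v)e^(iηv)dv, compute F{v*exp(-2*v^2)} sqrt(2)*I*sqrt(pi)*η*exp(-η^2/8)/8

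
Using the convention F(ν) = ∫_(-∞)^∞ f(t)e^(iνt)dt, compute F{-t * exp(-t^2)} -I * sqrt(pi) * ν * exp(-ν^2/4)/2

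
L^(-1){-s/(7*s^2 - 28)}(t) -cosh(2*t)/7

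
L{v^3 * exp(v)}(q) 6/(q - 1)^4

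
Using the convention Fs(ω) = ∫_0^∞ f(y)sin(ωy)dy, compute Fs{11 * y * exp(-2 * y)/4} 11 * ω/(ω^2 + 4)^2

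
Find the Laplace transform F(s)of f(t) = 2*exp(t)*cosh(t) 2*(s - 1)/(s*(s - 2))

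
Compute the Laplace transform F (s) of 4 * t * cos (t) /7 4 * (s^2-1) / (7 * (s^2+1) ^2) 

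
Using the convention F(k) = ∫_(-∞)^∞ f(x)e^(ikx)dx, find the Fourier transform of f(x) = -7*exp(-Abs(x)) -14/(k^2 + 1)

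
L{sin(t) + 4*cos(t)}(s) 1/(s^2 + 1) + 4*s/(s^2 + 1)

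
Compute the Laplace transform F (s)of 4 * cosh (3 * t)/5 4 * s/ (5 * (s^2 - 9))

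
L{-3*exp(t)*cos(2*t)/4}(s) 3*(1 - s)/(4*((s - 1)^2 + 4))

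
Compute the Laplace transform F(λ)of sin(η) 1/(λ^2+1)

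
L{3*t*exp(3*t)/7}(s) 3/(7*(s - 3)^2)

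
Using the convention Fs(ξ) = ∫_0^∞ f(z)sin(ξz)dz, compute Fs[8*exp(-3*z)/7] 8*ξ/(7*(ξ^2 + 9))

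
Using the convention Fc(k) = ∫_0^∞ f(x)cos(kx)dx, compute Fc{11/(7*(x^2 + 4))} 11*pi*exp(-2*k)/28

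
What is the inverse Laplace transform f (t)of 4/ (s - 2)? 4*exp (2*t)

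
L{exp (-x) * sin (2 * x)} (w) 2/ ( (w + 1)^2 + 4)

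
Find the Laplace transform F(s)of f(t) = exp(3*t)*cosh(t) (s - 3)/((s - 3)^2 - 1)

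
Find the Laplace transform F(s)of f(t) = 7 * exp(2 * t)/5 7/(5 * (s - 2))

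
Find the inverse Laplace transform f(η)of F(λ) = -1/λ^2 -η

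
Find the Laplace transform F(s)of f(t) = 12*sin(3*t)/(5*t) 12*atan(3/s)/5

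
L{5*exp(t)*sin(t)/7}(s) 5/(7*((s - 1)^2+1))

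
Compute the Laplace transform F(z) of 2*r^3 12/z^4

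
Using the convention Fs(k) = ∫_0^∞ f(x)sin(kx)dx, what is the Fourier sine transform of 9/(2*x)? 9*pi/4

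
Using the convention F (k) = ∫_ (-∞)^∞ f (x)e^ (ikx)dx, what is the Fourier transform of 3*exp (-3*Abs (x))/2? 9/ (k^2 + 9)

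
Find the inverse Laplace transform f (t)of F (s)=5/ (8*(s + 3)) 5*exp (-3*t)/8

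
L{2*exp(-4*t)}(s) 2/(s + 4)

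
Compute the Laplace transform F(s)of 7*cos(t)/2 7*s/(2*(s^2 + 1))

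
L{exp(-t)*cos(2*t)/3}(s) (s + 1)/(3*((s + 1)^2 + 4))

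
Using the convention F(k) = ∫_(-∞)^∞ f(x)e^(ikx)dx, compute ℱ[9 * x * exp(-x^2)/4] 9 * I * sqrt(pi) * k * exp(-k^2/4)/8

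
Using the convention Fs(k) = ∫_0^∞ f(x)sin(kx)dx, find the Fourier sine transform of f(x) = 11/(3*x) 11*pi/6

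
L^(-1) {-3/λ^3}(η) -3*η^2/2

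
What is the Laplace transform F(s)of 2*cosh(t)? 2*s/(s^2 - 1)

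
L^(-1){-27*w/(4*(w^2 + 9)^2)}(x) -9*x*sin(3*x)/8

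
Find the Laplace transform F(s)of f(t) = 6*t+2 6/s^2+2/s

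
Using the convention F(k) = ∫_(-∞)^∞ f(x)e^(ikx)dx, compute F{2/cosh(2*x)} pi/cosh(pi*k/4)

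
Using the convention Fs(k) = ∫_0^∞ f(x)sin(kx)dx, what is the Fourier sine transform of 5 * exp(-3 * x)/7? 5 * k/(7 * (k^2 + 9))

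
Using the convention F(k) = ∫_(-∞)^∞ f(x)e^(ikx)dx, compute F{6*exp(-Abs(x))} 12/(k^2 + 1)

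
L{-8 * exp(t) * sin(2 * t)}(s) -16/((s - 1)^2+4)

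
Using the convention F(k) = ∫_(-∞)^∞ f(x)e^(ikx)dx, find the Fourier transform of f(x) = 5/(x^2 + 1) 5*pi*exp(-Abs(k))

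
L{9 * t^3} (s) 54/s^4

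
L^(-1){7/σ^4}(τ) 7*τ^3/6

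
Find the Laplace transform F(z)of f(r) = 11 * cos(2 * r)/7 11 * z/(7 * (z^2+4))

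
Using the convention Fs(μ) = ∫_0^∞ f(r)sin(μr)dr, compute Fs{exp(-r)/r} atan(μ)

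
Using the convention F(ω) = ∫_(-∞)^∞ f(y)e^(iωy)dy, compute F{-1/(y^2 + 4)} -pi * exp(-2 * Abs(ω))/2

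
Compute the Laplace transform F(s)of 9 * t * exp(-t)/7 9/(7 * (s + 1)^2)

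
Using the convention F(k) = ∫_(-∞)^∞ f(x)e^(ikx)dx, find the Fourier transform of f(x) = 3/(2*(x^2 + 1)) 3*pi*exp(-Abs(k))/2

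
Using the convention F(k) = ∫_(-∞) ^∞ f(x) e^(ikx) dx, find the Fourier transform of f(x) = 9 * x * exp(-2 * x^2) 9 * sqrt(2) * I * sqrt(pi) * k * exp(-k^2/8) /8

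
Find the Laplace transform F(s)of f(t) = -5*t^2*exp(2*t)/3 -10/(3*(s - 2)^3)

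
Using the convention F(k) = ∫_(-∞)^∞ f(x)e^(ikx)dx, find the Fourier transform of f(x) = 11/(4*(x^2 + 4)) 11*pi*exp(-2*Abs(k))/8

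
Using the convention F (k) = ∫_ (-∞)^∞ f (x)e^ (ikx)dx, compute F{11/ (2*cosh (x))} 11*pi/ (2*cosh (pi*k/2))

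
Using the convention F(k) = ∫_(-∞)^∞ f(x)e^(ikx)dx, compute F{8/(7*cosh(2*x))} 4*pi/(7*cosh(pi*k/4))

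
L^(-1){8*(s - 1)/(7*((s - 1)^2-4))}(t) 8*exp(t)*cosh(2*t)/7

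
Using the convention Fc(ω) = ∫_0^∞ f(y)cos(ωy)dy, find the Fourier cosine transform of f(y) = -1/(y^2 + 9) -pi*exp(-3*ω)/6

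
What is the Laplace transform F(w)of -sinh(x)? -1/(w^2 - 1)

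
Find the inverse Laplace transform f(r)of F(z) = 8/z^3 4*r^2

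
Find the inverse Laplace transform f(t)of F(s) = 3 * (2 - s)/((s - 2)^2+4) -3 * exp(2 * t) * cos(2 * t)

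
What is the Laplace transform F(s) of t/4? 1/(4*s^2) 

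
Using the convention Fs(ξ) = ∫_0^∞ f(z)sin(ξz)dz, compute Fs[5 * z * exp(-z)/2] 5 * ξ/(ξ^2 + 1)^2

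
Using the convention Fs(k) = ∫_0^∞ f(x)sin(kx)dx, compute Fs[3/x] 3*pi/2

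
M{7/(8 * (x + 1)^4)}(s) 7 * gamma(s) * gamma(4 - s)/48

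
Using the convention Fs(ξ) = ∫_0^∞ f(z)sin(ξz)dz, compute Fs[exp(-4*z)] ξ/(ξ^2 + 16)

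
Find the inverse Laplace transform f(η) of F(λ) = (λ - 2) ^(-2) η*exp(2*η) 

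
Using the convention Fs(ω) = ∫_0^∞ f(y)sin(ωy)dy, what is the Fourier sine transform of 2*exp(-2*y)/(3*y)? 2*atan(ω/2)/3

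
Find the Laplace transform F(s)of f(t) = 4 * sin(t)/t 4 * atan(1/s)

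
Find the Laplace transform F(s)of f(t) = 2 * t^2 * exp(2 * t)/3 4/(3 * (s - 2)^3)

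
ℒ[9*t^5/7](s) 1080/(7*s^6)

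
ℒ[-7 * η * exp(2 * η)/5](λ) -7/(5 * (λ - 2)^2)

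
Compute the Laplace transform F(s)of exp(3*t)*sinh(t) 1/((s - 3)^2 - 1)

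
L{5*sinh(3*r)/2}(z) 15/(2*(z^2 - 9))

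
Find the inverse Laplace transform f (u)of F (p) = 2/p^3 u^2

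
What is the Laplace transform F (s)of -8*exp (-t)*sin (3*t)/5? -24/ (5*(s + 1)^2 + 45)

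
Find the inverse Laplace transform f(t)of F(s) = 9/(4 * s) 9/4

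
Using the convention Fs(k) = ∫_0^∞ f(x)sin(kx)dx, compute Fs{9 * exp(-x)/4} 9 * k/(4 * (k^2 + 1))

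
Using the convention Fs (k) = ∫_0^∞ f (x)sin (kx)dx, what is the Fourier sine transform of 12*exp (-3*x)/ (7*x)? 12*atan (k/3)/7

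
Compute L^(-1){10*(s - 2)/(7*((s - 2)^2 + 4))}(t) 10*exp(2*t)*cos(2*t)/7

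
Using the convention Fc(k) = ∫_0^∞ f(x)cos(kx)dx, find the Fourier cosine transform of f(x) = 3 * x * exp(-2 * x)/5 3 * (4 - k^2)/(5 * (k^2 + 4)^2)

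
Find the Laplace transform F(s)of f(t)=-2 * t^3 -12/s^4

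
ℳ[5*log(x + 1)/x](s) -5*pi*csc(pi*s)/(s - 1)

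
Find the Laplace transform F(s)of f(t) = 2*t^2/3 4/(3*s^3)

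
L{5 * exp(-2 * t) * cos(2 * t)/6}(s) 5 * (s + 2)/(6 * ((s + 2)^2 + 4))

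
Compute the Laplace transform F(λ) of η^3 6/λ^4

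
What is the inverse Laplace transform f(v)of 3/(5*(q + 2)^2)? 3*v*exp(-2*v)/5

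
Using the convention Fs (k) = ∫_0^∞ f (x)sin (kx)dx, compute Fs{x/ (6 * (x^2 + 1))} pi * exp (-k)/12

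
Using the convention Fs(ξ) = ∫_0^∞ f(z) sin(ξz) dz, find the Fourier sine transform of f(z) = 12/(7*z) 6*pi/7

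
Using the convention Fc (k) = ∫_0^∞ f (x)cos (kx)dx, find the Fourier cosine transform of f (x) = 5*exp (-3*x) 15/ (k^2 + 9)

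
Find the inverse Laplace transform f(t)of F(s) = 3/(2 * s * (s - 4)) 3 * exp(2 * t) * sinh(2 * t)/4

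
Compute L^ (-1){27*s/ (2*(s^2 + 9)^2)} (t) 9*t*sin (3*t)/4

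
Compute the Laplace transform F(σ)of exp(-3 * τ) 1/(σ+3)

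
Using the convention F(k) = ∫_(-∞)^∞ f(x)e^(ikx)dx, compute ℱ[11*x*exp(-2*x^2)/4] 11*sqrt(2)*I*sqrt(pi)*k*exp(-k^2/8)/32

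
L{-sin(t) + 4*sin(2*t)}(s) 8/(s^2 + 4) - 1/(s^2 + 1)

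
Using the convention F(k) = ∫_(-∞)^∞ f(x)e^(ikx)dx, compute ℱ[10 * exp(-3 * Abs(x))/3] 20/(k^2 + 9)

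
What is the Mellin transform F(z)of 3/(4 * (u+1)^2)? -3 * pi * (z - 1)/(4 * sin(pi * z))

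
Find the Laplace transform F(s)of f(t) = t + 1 1/s + s^(-2)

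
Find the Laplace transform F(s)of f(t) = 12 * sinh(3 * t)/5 36/(5 * (s^2 - 9))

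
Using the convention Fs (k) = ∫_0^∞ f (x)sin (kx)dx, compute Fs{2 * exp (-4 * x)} 2 * k/ (k^2 + 16)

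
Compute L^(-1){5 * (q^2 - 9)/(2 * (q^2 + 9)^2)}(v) 5 * v * cos(3 * v)/2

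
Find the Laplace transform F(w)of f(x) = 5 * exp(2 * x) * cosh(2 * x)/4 5 * (w - 2)/(4 * w * (w - 4))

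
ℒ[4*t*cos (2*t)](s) 4*(s^2 - 4)/ (s^2+4)^2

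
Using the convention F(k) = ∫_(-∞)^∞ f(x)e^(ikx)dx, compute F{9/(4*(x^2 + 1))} 9*pi*exp(-Abs(k))/4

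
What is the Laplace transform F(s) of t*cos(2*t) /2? (s^2 - 4) /(2*(s^2 + 4) ^2) 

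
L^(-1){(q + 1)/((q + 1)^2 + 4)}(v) exp(-v) * cos(2 * v)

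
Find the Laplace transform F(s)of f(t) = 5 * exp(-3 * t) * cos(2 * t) 5 * (s + 3)/((s + 3)^2 + 4)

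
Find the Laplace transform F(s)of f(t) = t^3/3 2/s^4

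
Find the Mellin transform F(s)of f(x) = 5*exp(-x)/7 5*gamma(s)/7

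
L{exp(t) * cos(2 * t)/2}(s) (s - 1)/(2 * ((s - 1)^2 + 4))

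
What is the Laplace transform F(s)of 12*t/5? 12/(5*s^2)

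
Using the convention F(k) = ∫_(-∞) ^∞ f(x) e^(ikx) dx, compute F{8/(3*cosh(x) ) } 8*pi/(3*cosh(pi*k/2) ) 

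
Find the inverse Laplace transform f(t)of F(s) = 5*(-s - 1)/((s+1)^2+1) -5*exp(-t)*cos(t)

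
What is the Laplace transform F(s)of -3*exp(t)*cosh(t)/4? 3*(1 - s)/(4*s*(s - 2))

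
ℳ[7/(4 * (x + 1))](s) 7 * pi * csc(pi * s)/4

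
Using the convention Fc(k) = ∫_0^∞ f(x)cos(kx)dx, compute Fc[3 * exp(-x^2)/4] 3 * sqrt(pi) * exp(-k^2/4)/8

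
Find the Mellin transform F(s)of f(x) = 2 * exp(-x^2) gamma(s/2)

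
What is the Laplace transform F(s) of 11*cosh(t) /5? 11*s/(5*(s^2-1) ) 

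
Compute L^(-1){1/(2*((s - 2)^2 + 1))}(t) exp(2*t)*sin(t)/2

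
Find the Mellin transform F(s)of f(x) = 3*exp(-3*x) 3^(1 - s)*gamma(s)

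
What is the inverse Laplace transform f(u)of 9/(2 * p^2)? 9 * u/2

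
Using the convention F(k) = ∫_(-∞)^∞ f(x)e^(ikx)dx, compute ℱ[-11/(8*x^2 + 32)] -11*pi*exp(-2*Abs(k))/16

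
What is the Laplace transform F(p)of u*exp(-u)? (p + 1)^(-2)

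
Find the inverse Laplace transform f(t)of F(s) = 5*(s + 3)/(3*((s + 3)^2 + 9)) 5*exp(-3*t)*cos(3*t)/3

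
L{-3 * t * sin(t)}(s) -6 * s/(s^2+1)^2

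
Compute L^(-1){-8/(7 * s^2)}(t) -8 * t/7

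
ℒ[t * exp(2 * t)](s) (s - 2)^(-2)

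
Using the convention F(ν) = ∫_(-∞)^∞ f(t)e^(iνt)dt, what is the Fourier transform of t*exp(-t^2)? I*sqrt(pi)*ν*exp(-ν^2/4)/2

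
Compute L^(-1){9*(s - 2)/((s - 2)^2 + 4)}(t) 9*exp(2*t)*cos(2*t)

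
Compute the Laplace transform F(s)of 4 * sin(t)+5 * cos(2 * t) 4/(s^2+1)+5 * s/(s^2+4)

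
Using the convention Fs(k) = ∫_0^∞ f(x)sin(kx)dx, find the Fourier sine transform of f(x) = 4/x 2 * pi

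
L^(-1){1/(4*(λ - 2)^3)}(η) η^2*exp(2*η)/8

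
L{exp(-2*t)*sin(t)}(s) 1/((s + 2)^2 + 1)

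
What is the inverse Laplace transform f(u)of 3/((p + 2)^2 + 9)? exp(-2*u)*sin(3*u)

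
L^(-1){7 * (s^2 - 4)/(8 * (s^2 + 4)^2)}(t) 7 * t * cos(2 * t)/8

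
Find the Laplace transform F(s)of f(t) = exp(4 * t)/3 1/(3 * (s - 4))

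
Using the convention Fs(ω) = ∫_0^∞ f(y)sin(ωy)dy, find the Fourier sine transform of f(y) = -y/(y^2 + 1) -pi * exp(-ω)/2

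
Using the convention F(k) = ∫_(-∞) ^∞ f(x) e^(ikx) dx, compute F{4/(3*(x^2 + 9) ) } 4*pi*exp(-3*Abs(k) ) /9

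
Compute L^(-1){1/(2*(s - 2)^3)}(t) t^2*exp(2*t)/4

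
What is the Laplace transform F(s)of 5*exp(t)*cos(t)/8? 5*(s - 1)/(8*((s - 1)^2 + 1))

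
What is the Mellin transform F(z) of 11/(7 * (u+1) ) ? 11 * pi * csc(pi * z) /7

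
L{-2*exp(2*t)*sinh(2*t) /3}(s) -4/(3*s*(s - 4) ) 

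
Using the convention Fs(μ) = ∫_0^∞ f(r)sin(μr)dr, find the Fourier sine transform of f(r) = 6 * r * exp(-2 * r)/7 24 * μ/(7 * (μ^2 + 4)^2)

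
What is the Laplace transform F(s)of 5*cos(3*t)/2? 5*s/(2*(s^2+9))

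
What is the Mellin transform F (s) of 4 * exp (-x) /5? 4 * gamma (s) /5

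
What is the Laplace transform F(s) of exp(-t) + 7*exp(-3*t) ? 7/(s + 3) + 1/(s + 1) 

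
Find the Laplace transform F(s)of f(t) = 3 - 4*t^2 3/s - 8/s^3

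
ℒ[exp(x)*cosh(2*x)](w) (w - 1)/((w - 1)^2-4)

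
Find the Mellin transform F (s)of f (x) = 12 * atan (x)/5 -6 * pi * sec (pi * s/2)/ (5 * s)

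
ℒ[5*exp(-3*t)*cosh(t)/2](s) 5*(s + 3)/(2*((s + 3)^2-1))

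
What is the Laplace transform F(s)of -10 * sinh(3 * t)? -30/(s^2 - 9)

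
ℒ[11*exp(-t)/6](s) 11/(6*(s + 1))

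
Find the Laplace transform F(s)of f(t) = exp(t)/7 1/(7*(s - 1))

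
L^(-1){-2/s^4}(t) -t^3/3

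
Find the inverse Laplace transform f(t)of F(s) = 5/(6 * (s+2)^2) 5 * t * exp(-2 * t)/6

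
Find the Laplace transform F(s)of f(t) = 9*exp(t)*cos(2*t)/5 9*(s - 1)/(5*((s - 1)^2 + 4))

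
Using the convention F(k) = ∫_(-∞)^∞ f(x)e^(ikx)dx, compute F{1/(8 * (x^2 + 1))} pi * exp(-Abs(k))/8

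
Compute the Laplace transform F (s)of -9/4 -9/ (4*s)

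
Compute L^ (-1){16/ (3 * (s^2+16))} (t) 4 * sin (4 * t)/3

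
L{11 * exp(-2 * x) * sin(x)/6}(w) 11/(6 * ((w + 2)^2 + 1))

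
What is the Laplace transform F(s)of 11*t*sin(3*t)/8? 33*s/(4*(s^2 + 9)^2)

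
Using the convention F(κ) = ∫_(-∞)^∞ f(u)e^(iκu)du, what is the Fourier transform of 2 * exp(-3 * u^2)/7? 2 * sqrt(3) * sqrt(pi) * exp(-κ^2/12)/21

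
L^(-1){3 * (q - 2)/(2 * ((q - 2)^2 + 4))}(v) 3 * exp(2 * v) * cos(2 * v)/2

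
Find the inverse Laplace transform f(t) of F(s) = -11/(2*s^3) -11*t^2/4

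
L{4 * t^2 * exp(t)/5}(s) 8/(5 * (s - 1)^3)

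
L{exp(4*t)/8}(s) 1/(8*(s - 4))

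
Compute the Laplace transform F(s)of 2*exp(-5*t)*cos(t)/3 2*(s + 5)/(3*((s + 5)^2 + 1))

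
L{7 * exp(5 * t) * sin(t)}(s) 7/((s - 5)^2 + 1)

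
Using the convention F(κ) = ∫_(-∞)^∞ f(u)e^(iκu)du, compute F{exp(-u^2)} sqrt(pi)*exp(-κ^2/4)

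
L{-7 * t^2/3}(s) -14/(3 * s^3)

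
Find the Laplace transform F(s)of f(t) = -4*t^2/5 -8/(5*s^3)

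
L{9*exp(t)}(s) 9/(s - 1)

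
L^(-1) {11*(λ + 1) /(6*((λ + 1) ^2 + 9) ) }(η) 11*exp(-η)*cos(3*η) /6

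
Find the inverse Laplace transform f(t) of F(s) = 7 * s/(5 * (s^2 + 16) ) 7 * cos(4 * t) /5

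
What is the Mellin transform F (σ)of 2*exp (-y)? 2*gamma (σ)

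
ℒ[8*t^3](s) 48/s^4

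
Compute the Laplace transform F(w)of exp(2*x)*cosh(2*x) (w - 2)/(w*(w - 4))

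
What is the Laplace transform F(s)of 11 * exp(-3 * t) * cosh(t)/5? 11 * (s + 3)/(5 * ((s + 3)^2 - 1))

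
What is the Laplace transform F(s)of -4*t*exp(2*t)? -4/(s - 2)^2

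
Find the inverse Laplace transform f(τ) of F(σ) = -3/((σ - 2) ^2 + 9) -exp(2 * τ) * sin(3 * τ) 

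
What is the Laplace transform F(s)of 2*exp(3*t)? 2/(s - 3)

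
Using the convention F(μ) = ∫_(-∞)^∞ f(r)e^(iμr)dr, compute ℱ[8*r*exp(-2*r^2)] sqrt(2)*I*sqrt(pi)*μ*exp(-μ^2/8)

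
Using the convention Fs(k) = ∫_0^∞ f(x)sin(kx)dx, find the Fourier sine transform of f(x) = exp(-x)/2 k/(2 * (k^2 + 1))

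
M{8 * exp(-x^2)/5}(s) 4 * gamma(s/2)/5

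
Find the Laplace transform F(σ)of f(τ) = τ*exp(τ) (σ - 1)^(-2)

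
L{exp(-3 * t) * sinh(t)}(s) 1/((s + 3)^2 - 1)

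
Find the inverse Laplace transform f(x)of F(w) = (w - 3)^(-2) x*exp(3*x)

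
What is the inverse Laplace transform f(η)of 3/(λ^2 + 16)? 3*sin(4*η)/4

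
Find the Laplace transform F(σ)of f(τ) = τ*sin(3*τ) 6*σ/(σ^2 + 9)^2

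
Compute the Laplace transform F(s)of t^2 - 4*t 2/s^3 - 4/s^2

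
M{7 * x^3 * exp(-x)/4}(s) 7 * gamma(s + 3)/4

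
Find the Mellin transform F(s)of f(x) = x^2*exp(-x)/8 gamma(s + 2)/8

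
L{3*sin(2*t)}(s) 6/(s^2 + 4)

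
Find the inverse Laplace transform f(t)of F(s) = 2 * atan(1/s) 2 * sin(t)/t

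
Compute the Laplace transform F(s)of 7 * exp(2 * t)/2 7/(2 * (s - 2))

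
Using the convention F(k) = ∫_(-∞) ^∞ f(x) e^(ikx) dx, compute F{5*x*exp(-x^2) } 5*I*sqrt(pi)*k*exp(-k^2/4) /2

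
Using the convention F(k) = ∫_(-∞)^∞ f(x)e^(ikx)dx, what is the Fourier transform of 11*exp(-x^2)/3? 11*sqrt(pi)*exp(-k^2/4)/3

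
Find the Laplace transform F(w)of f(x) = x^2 2/w^3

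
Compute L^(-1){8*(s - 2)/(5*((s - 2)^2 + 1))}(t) 8*exp(2*t)*cos(t)/5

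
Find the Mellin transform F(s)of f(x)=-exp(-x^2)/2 -gamma(s/2)/4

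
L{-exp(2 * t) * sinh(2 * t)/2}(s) -1/(s * (s - 4))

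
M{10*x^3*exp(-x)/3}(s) 10*gamma(s + 3)/3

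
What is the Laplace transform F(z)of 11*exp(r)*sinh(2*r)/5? 22/(5*((z - 1)^2 - 4))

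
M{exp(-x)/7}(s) gamma(s)/7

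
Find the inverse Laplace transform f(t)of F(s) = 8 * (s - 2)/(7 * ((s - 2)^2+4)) 8 * exp(2 * t) * cos(2 * t)/7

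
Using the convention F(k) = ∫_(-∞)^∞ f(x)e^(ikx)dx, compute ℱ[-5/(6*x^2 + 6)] -5*pi*exp(-Abs(k))/6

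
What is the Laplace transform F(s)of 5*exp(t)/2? 5/(2*(s - 1))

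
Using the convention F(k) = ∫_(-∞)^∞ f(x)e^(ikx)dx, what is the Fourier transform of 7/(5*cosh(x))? 7*pi/(5*cosh(pi*k/2))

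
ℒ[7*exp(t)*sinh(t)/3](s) 7/(3*s*(s - 2))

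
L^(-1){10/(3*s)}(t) 10/3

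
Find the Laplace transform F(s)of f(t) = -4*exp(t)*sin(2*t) -8/((s - 1)^2 + 4)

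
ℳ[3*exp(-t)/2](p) 3*gamma(p)/2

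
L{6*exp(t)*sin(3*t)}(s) 18/((s - 1)^2 + 9)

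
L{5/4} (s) 5/ (4 * s)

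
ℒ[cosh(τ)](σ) σ/(σ^2 - 1)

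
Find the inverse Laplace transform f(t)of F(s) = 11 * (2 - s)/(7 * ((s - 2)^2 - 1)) -11 * exp(2 * t) * cosh(t)/7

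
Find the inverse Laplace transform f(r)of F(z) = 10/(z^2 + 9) 10 * sin(3 * r)/3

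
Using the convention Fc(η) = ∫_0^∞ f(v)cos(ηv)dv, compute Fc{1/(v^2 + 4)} pi * exp(-2 * η)/4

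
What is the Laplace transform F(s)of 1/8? 1/(8*s)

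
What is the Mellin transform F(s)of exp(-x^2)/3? gamma(s/2)/6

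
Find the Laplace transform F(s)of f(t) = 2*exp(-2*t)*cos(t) 2*(s + 2)/((s + 2)^2 + 1)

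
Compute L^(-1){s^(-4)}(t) t^3/6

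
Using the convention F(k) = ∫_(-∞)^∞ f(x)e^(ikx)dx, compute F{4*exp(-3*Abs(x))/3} 8/(k^2 + 9)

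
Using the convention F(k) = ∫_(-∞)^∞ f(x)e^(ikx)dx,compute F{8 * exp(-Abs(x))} 16/(k^2 + 1)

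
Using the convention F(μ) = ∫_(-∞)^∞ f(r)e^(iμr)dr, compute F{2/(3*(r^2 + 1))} 2*pi*exp(-Abs(μ))/3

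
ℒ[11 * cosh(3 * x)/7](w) 11 * w/(7 * (w^2 - 9))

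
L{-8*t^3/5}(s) -48/(5*s^4)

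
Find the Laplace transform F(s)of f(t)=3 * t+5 3/s^2+5/s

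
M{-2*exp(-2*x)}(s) -2^(1 - s)*gamma(s)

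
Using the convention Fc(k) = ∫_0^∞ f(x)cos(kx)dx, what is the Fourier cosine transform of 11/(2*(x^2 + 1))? 11*pi*exp(-k)/4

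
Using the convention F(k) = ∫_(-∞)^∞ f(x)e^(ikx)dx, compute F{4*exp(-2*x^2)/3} 2*sqrt(2)*sqrt(pi)*exp(-k^2/8)/3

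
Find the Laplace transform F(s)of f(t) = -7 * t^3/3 -14/s^4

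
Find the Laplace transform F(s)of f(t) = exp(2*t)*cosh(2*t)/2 (s - 2)/(2*s*(s - 4))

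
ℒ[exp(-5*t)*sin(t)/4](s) 1/(4*((s+5)^2+1))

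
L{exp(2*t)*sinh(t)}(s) 1/((s - 2)^2 - 1)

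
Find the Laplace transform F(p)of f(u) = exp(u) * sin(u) 1/((p - 1)^2 + 1)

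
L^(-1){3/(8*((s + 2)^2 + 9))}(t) exp(-2*t)*sin(3*t)/8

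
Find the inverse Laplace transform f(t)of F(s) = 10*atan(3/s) 10*sin(3*t)/t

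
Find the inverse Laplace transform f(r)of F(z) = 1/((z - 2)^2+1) exp(2 * r) * sin(r)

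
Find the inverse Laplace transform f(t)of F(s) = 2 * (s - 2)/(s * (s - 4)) 2 * exp(2 * t) * cosh(2 * t)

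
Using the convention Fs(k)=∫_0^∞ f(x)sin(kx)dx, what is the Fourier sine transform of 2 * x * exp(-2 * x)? 8 * k/(k^2 + 4)^2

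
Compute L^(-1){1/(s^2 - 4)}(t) sinh(2 * t)/2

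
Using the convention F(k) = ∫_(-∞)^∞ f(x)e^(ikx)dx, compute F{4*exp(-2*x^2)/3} 2*sqrt(2)*sqrt(pi)*exp(-k^2/8)/3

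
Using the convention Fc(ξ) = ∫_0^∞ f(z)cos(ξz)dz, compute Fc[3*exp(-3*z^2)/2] sqrt(3)*sqrt(pi)*exp(-ξ^2/12)/4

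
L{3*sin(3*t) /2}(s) 9/(2*(s^2+9) ) 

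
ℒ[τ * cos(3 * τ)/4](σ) (σ^2 - 9)/(4 * (σ^2+9)^2)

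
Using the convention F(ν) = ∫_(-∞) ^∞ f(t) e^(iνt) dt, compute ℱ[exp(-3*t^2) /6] sqrt(3)*sqrt(pi)*exp(-ν^2/12) /18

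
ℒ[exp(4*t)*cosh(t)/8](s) (s - 4)/(8*((s - 4)^2-1))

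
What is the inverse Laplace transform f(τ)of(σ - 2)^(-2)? τ*exp(2*τ)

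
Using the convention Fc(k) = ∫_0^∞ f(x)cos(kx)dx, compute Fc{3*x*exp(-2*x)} 3*(4 - k^2)/(k^2 + 4)^2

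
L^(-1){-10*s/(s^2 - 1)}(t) -10*cosh(t)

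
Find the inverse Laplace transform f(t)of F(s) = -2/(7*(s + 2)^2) -2*t*exp(-2*t)/7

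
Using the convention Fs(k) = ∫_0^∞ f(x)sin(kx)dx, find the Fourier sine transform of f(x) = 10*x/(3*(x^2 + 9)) 5*pi*exp(-3*k)/3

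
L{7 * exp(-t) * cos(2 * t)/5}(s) 7 * (s + 1)/(5 * ((s + 1)^2 + 4))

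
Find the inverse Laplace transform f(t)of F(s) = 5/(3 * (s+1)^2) 5 * t * exp(-t)/3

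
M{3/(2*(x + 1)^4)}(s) gamma(s)*gamma(4 - s)/4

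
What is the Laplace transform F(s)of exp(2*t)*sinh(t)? 1/((s - 2)^2 - 1)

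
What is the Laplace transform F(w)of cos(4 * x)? w/(w^2 + 16)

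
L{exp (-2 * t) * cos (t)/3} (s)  (s + 2)/ (3 * ( (s + 2)^2 + 1))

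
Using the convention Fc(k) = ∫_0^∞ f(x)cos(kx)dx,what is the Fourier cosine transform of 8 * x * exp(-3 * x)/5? 8 * (9 - k^2)/(5 * (k^2 + 9)^2)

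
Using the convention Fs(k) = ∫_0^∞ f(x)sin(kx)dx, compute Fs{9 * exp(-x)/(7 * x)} 9 * atan(k)/7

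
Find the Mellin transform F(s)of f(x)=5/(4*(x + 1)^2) -5*pi*(s - 1)/(4*sin(pi*s))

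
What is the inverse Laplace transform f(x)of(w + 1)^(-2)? x*exp(-x)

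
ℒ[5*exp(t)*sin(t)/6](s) 5/(6*((s - 1)^2 + 1))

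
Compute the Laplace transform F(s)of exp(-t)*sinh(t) 1/(s*(s + 2))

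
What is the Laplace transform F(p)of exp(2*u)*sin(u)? 1/((p - 2)^2+1)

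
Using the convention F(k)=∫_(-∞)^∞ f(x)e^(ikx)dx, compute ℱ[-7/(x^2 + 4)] -7*pi*exp(-2*Abs(k))/2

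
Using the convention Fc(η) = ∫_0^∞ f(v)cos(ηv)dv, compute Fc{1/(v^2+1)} pi * exp(-η)/2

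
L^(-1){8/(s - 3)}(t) 8*exp(3*t)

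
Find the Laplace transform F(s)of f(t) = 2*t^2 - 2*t 4/s^3 - 2/s^2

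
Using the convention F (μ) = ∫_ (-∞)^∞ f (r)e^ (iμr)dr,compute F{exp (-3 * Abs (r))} 6/ (μ^2 + 9)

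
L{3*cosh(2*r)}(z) 3*z/(z^2 - 4)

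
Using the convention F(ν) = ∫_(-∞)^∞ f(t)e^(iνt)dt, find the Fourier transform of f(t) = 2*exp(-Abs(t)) 4/(ν^2 + 1)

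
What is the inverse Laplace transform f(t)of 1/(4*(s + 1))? exp(-t)/4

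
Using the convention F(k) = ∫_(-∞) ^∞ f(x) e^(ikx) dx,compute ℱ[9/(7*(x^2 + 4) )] 9*pi*exp(-2*Abs(k) ) /14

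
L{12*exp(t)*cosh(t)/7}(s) 12*(s - 1)/(7*s*(s - 2))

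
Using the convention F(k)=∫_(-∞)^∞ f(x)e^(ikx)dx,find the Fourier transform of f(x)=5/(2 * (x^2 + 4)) 5 * pi * exp(-2 * Abs(k))/4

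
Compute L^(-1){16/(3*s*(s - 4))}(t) 8*exp(2*t)*sinh(2*t)/3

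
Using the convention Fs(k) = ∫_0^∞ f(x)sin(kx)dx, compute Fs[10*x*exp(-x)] 20*k/(k^2 + 1)^2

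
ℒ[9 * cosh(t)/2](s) 9 * s/(2 * (s^2-1))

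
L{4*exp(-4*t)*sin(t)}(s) 4/((s + 4)^2 + 1)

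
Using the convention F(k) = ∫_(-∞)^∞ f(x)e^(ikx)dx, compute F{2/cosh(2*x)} pi/cosh(pi*k/4)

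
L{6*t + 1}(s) 6/s^2 + 1/s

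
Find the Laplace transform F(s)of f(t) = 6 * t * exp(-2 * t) 6/(s+2)^2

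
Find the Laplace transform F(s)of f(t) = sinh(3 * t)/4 3/(4 * (s^2 - 9))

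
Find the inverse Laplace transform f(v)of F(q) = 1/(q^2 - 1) sinh(v)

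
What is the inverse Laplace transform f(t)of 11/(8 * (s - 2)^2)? 11 * t * exp(2 * t)/8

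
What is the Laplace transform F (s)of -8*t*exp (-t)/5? -8/ (5*(s + 1)^2)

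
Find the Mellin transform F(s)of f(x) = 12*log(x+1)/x -12*pi*csc(pi*s)/(s - 1)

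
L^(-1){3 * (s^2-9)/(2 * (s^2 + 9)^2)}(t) 3 * t * cos(3 * t)/2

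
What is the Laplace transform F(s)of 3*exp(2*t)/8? 3/(8*(s - 2))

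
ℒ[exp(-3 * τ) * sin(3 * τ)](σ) 3/((σ+3)^2+9)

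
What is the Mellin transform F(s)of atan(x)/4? -pi * sec(pi * s/2)/(8 * s)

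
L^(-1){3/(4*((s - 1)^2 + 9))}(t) exp(t)*sin(3*t)/4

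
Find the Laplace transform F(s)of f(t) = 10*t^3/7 60/(7*s^4)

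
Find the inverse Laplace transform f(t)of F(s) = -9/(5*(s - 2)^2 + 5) -9*exp(2*t)*sin(t)/5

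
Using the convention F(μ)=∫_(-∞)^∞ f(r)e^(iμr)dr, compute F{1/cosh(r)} pi/cosh(pi*μ/2)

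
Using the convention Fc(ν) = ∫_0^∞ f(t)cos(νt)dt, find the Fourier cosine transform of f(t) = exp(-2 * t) 2/(ν^2 + 4)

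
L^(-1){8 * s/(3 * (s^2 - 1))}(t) 8 * cosh(t)/3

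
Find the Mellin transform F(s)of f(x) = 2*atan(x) -pi*sec(pi*s/2)/s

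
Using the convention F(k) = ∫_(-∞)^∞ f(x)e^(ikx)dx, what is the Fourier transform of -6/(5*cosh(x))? -6*pi/(5*cosh(pi*k/2))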